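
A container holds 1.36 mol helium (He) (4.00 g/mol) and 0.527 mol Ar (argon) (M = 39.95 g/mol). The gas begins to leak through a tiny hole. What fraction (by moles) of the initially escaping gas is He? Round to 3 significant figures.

0.891

Effusion rate of each component ∝ n_i/√M_i (partial pressure × 1/√M).
x_He(eff) = (n_He/√M_He) / (n_He/√M_He + n_Ar/√M_Ar)
= (1.36/√4.00) / (1.36/√4.00 + 0.527/√39.95) = 0.6800/(0.6800 + 0.08338) = 0.891.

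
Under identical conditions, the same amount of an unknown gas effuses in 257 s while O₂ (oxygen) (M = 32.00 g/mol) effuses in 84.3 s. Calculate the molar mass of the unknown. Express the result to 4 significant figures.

Using Graham's law: t_X/t_O₂ = √(M_X/M_O₂).
257/84.3 = 3.049 = √(M_X/32.00)
M_X = 32.00 × 3.049² = 32.00 × 9.294 = 297.4 g/mol

297.4 g/mol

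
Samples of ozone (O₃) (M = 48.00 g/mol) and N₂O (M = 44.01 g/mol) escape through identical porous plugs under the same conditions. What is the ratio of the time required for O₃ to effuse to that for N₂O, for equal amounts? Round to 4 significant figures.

1.044

Graham's law gives t_O₃/t_N₂O = √(M_O₃/M_N₂O) = √(48.00/44.01) = √1.091 = 1.044.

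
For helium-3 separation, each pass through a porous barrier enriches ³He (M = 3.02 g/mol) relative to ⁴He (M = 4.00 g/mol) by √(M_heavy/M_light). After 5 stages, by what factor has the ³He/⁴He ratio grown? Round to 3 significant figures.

2.02

After 5 stages the ratio has grown by (√(4.00/3.02))^5 = (4.00/3.02)^(5/2).
= 1.32450^(5/2) = 2.02.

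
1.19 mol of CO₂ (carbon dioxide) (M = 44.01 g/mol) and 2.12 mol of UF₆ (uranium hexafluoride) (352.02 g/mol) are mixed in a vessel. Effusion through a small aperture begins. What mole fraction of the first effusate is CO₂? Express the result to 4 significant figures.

0.6135

Effusion rate of each component ∝ n_i/√M_i (partial pressure × 1/√M).
x_CO₂(eff) = (n_CO₂/√M_CO₂) / (n_CO₂/√M_CO₂ + n_UF₆/√M_UF₆)
= (1.19/√44.01) / (1.19/√44.01 + 2.12/√352.02) = 0.1794/(0.1794 + 0.1130) = 0.6135.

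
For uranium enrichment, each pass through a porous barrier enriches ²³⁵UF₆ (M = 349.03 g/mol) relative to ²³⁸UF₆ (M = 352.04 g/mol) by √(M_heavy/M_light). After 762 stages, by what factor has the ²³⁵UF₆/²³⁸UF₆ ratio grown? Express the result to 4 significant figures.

26.35

Overall factor = α^762 with α = √(352.04/349.03), i.e. (352.04/349.03)^(762/2).
= 1.00862^381 = 26.35.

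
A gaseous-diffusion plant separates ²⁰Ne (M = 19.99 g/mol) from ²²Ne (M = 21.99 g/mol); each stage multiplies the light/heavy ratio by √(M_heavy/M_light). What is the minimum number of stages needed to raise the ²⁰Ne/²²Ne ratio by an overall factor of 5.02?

With α = √(21.99/19.99) per stage, ln α = ½ ln(1.10005) = 0.04768.
Need α^N ≥ 5.02 ⇒ N ≥ ln(5.02) / ln α = 1.613 / 0.04768 = 33.84.
Rounding up, N = 34 stages.

34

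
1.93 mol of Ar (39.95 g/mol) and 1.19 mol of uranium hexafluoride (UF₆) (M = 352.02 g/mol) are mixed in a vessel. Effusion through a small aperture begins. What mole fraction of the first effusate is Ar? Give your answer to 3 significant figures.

Effusion rate of each component ∝ n_i/√M_i (partial pressure × 1/√M).
So x_Ar in the escaping gas = (n_Ar/√M_Ar) / Σ(n_i/√M_i)
= (1.93/√39.95) / (1.93/√39.95 + 1.19/√352.02) = 0.3054/(0.3054 + 0.06343) = 0.828.

0.828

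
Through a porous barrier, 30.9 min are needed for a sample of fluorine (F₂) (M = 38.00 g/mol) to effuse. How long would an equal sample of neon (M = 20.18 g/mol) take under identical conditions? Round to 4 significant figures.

By Graham's law, t_Ne/t_F₂ = √(M_Ne/M_F₂) = √(20.18/38.00) = √0.5311 = 0.7287.
So the time for Ne is 30.9 × 0.7287 = 22.52 min.

22.52 min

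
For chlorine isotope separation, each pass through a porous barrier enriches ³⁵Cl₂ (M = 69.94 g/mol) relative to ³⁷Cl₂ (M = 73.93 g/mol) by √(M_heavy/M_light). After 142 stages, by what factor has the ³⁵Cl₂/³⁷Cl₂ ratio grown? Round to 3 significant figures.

The single-stage factor is √(M_heavy/M_light), so 142 stages give [√(73.93/69.94)]^142 = (73.93/69.94)^(142/2).
= 1.05705^71 = 51.4.

51.4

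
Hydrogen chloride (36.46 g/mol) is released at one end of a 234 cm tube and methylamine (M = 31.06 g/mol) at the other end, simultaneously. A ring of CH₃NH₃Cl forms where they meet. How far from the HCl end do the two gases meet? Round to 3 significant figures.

Distances travelled in equal time are proportional to diffusion rates, so d_HCl/d_CH₃NH₂ = √(M_CH₃NH₂/M_HCl) = √(31.06/36.46) = 0.9230.
With d_HCl + d_CH₃NH₂ = 234 cm, d_CH₃NH₂ = 234/(1 + 0.9230) = 121.7 cm.
d_HCl = 234 − 121.7 = 112 cm.

112 cm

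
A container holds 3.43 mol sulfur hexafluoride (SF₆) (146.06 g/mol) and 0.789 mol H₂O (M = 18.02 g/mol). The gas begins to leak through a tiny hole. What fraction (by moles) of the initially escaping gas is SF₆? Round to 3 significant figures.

0.604

The effusion rate of species i is ∝ p_i/√M_i ∝ n_i/√M_i.
Mole fraction of SF₆ in the effusate = (n_SF₆/√M_SF₆) / (n_SF₆/√M_SF₆ + n_H₂O/√M_H₂O)
= (3.43/√146.06) / (3.43/√146.06 + 0.789/√18.02) = 0.2838/(0.2838 + 0.1859) = 0.604.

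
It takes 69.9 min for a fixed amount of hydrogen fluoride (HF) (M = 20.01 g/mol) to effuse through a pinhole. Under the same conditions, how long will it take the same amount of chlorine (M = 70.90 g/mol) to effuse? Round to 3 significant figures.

132 min

Since effusion rate ∝ 1/√M, t_Cl₂/t_HF = √(M_Cl₂/M_HF) = √(70.90/20.01) = √3.543 = 1.882.
So the time for Cl₂ is 69.9 × 1.882 = 132 min.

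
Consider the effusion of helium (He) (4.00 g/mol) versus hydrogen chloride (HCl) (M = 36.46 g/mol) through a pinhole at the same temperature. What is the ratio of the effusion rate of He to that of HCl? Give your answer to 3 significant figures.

From Graham's law, rate_He/rate_HCl = √(M_HCl/M_He) = √(36.46/4.00) = √9.115 = 3.02.

3.02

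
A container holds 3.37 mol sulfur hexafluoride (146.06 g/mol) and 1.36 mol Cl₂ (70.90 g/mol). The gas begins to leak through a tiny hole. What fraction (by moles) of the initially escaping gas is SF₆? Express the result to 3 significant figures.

0.633

Rate_i ∝ x_i/√M_i (Graham's law weighted by mole fraction), so the effusate composition follows n_i/√M_i.
So x_SF₆ in the escaping gas = (n_SF₆/√M_SF₆) / Σ(n_i/√M_i)
= (3.37/√146.06) / (3.37/√146.06 + 1.36/√70.90) = 0.2788/(0.2788 + 0.1615) = 0.633.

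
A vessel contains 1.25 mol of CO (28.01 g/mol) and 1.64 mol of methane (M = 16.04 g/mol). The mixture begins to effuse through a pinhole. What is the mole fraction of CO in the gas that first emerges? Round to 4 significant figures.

Effusion rate of each component ∝ n_i/√M_i (partial pressure × 1/√M).
x_CO(eff) = (n_CO/√M_CO) / (n_CO/√M_CO + n_CH₄/√M_CH₄)
= (1.25/√28.01) / (1.25/√28.01 + 1.64/√16.04) = 0.2362/(0.2362 + 0.4095) = 0.3658.

0.3658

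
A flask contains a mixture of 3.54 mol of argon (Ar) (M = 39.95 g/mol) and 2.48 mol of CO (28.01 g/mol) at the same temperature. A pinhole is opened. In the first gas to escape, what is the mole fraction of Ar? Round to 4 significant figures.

Effusion rate of each component ∝ n_i/√M_i (partial pressure × 1/√M).
So x_Ar in the escaping gas = (n_Ar/√M_Ar) / Σ(n_i/√M_i)
= (3.54/√39.95) / (3.54/√39.95 + 2.48/√28.01) = 0.5601/(0.5601 + 0.4686) = 0.5445.

0.5445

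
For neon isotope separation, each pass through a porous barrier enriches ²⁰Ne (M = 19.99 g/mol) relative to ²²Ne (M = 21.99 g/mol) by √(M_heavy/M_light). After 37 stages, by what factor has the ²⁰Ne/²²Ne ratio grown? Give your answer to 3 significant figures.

The single-stage factor is √(M_heavy/M_light), so 37 stages give [√(21.99/19.99)]^37 = (21.99/19.99)^(37/2).
= 1.10005^(37/2) = 5.84.

5.84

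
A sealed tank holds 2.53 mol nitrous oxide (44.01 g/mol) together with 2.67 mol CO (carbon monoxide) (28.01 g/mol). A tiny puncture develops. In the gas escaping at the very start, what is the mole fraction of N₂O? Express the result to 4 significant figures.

Effusion rate of each component ∝ n_i/√M_i (partial pressure × 1/√M).
So x_N₂O in the escaping gas = (n_N₂O/√M_N₂O) / Σ(n_i/√M_i)
= (2.53/√44.01) / (2.53/√44.01 + 2.67/√28.01) = 0.3814/(0.3814 + 0.5045) = 0.4305.

0.4305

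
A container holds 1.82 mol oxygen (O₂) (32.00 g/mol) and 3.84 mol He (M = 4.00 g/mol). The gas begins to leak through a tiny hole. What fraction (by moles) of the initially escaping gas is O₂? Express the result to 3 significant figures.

0.144

Effusion rate of each component ∝ n_i/√M_i (partial pressure × 1/√M).
So x_O₂ in the escaping gas = (n_O₂/√M_O₂) / Σ(n_i/√M_i)
= (1.82/√32.00) / (1.82/√32.00 + 3.84/√4.00) = 0.3217/(0.3217 + 1.920) = 0.144.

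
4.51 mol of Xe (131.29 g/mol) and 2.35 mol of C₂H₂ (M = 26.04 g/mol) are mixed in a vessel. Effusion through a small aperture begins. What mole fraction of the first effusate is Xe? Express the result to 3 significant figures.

Each component's effusion rate ∝ (its partial pressure)·(1/√M) ∝ n_i/√M_i.
x_Xe(eff) = (n_Xe/√M_Xe) / (n_Xe/√M_Xe + n_C₂H₂/√M_C₂H₂)
= (4.51/√131.29) / (4.51/√131.29 + 2.35/√26.04) = 0.3936/(0.3936 + 0.4605) = 0.461.

0.461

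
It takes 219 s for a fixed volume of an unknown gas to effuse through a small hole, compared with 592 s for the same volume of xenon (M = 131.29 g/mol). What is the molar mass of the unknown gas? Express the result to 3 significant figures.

Graham's law gives t_X/t_Xe = √(M_X/M_Xe).
219/592 = 0.3699 = √(M_X/131.29)
M_X = 131.29 × 0.3699² = 131.29 × 0.1369 = 18.0 g/mol

18.0 g/mol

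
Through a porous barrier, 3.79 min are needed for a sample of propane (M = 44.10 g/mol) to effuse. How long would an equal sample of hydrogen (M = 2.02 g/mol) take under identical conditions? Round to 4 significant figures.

0.8111 min

From Graham's law, t_H₂/t_C₃H₈ = √(M_H₂/M_C₃H₈) = √(2.02/44.10) = √0.04580 = 0.2140.
So the time for H₂ is 3.79 × 0.2140 = 0.8111 min.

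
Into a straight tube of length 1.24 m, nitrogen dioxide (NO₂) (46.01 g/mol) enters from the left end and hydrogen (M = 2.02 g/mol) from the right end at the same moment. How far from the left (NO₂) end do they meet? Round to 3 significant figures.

Graham's law gives d_NO₂/d_H₂ = rate_NO₂/rate_H₂ = √(M_H₂/M_NO₂) = √(2.02/46.01) = 0.2095.
With d_NO₂ + d_H₂ = 1.24 m, d_H₂ = 1.24/(1 + 0.2095) = 1.025 m.
d_NO₂ = 1.24 − 1.025 = 0.215 m.

0.215 m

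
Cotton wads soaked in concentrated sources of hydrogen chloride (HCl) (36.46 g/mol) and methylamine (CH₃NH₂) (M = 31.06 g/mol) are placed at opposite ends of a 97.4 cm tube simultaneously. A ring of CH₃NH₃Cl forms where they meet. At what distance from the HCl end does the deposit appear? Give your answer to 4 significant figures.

The fronts meet when d_HCl + d_CH₃NH₂ = L with d_HCl/d_CH₃NH₂ = √(M_CH₃NH₂/M_HCl) (Graham's law). Here √(M_CH₃NH₂/M_HCl) = √(31.06/36.46) = 0.9230.
With d_HCl + d_CH₃NH₂ = 97.4 cm, d_CH₃NH₂ = 97.4/(1 + 0.9230) = 50.65 cm.
d_HCl = 97.4 − 50.65 = 46.75 cm.

46.75 cm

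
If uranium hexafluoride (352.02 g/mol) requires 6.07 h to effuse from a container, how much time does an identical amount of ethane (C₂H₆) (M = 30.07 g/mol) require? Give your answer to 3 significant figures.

1.77 h

Using Graham's law: t_C₂H₆/t_UF₆ = √(M_C₂H₆/M_UF₆) = √(30.07/352.02) = √0.08542 = 0.2923.
So the time for C₂H₆ is 6.07 × 0.2923 = 1.77 h.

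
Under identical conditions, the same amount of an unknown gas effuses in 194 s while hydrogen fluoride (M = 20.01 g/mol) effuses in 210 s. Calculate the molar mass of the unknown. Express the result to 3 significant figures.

By Graham's law, t_X/t_HF = √(M_X/M_HF).
194/210 = 0.9238 = √(M_X/20.01)
M_X = 20.01 × 0.9238² = 20.01 × 0.8534 = 17.1 g/mol

17.1 g/mol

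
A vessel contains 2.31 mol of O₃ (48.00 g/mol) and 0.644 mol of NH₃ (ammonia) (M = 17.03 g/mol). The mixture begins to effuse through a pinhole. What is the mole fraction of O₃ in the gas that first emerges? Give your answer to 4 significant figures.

Rate_i ∝ x_i/√M_i (Graham's law weighted by mole fraction), so the effusate composition follows n_i/√M_i.
x_O₃(eff) = (n_O₃/√M_O₃) / (n_O₃/√M_O₃ + n_NH₃/√M_NH₃)
= (2.31/√48.00) / (2.31/√48.00 + 0.644/√17.03) = 0.3334/(0.3334 + 0.1561) = 0.6812.

0.6812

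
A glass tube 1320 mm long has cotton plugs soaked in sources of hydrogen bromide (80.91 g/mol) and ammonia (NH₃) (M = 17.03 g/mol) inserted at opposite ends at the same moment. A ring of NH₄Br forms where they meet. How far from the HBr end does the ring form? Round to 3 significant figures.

415 mm

Graham's law gives d_HBr/d_NH₃ = rate_HBr/rate_NH₃ = √(M_NH₃/M_HBr) = √(17.03/80.91) = 0.4588.
With d_HBr + d_NH₃ = 1320 mm, d_NH₃ = 1320/(1 + 0.4588) = 904.9 mm.
d_HBr = 1320 − 904.9 = 415 mm.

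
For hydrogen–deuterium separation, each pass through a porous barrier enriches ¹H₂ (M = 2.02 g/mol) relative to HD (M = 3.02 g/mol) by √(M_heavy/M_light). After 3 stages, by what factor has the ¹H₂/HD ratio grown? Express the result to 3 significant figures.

The single-stage factor is √(M_heavy/M_light), so 3 stages give [√(3.02/2.02)]^3 = (3.02/2.02)^(3/2).
= 1.49505^(3/2) = 1.83.

1.83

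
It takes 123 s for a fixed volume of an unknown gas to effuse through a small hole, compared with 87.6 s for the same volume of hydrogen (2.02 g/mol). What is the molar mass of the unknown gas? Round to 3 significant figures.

Using Graham's law: t_X/t_H₂ = √(M_X/M_H₂).
123/87.6 = 1.404 = √(M_X/2.02)
M_X = 2.02 × 1.404² = 2.02 × 1.972 = 3.98 g/mol

3.98 g/mol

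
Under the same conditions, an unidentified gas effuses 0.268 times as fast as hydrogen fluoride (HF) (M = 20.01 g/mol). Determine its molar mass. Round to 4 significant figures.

From Graham's law, rate_X/rate_HF = √(M_HF/M_X).
0.268 = √(20.01/M_X)
M_X = 20.01 / 0.268² = 20.01 / 0.07182 = 278.6 g/mol

278.6 g/mol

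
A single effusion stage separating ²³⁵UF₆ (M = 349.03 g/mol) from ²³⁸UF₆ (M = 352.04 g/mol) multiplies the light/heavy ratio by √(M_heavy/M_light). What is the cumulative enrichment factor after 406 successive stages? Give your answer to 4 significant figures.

After 406 stages the ratio has grown by (√(352.04/349.03))^406 = (352.04/349.03)^(406/2).
= 1.00862^203 = 5.715.

5.715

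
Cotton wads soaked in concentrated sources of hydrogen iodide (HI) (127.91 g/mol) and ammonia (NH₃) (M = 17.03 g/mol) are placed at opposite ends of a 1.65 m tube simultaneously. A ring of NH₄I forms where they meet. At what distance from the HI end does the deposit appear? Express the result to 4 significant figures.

In equal time, each gas travels a distance ∝ its rate ∝ 1/√M, so d_HI/d_NH₃ = √(M_NH₃/M_HI) = √(17.03/127.91) = 0.3649.
With d_HI + d_NH₃ = 1.65 m, d_NH₃ = 1.65/(1 + 0.3649) = 1.209 m.
d_HI = 1.65 − 1.209 = 0.4411 m.

0.4411 m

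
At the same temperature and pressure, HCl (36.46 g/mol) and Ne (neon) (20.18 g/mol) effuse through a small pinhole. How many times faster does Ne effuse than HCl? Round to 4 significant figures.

From Graham's law, rate_Ne/rate_HCl = √(M_HCl/M_Ne) = √(36.46/20.18) = √1.807 = 1.344.

1.344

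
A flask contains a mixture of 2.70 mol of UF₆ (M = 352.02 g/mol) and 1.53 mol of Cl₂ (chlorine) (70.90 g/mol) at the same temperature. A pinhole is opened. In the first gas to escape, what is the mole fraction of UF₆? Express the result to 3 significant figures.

Each component's effusion rate ∝ (its partial pressure)·(1/√M) ∝ n_i/√M_i.
Mole fraction of UF₆ in the effusate = (n_UF₆/√M_UF₆) / (n_UF₆/√M_UF₆ + n_Cl₂/√M_Cl₂)
= (2.70/√352.02) / (2.70/√352.02 + 1.53/√70.90) = 0.1439/(0.1439 + 0.1817) = 0.442.

0.442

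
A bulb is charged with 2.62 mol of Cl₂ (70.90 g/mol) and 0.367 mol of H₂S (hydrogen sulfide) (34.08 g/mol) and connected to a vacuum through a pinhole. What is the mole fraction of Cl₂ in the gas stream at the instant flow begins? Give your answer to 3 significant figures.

0.832

Effusion rate of each component ∝ n_i/√M_i (partial pressure × 1/√M).
x_Cl₂(eff) = (n_Cl₂/√M_Cl₂) / (n_Cl₂/√M_Cl₂ + n_H₂S/√M_H₂S)
= (2.62/√70.90) / (2.62/√70.90 + 0.367/√34.08) = 0.3112/(0.3112 + 0.06287) = 0.832.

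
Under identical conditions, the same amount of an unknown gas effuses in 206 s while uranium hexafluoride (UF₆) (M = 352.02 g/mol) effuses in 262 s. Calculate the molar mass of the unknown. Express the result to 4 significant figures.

217.6 g/mol

By Graham's law, t_X/t_UF₆ = √(M_X/M_UF₆).
206/262 = 0.7863 = √(M_X/352.02)
M_X = 352.02 × 0.7863² = 352.02 × 0.6182 = 217.6 g/mol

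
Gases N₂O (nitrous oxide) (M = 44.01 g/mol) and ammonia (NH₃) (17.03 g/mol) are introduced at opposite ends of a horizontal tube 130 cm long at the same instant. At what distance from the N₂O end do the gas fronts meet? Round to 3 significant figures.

49.9 cm

The fronts meet when d_N₂O + d_NH₃ = L with d_N₂O/d_NH₃ = √(M_NH₃/M_N₂O) (Graham's law). Here √(M_NH₃/M_N₂O) = √(17.03/44.01) = 0.6221.
With d_N₂O + d_NH₃ = 130 cm, d_NH₃ = 130/(1 + 0.6221) = 80.15 cm.
d_N₂O = 130 − 80.15 = 49.9 cm.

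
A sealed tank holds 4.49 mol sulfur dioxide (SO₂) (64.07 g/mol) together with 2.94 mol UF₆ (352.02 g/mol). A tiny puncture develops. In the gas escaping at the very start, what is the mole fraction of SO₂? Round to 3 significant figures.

Effusion rate of each component ∝ n_i/√M_i (partial pressure × 1/√M).
x_SO₂(eff) = (n_SO₂/√M_SO₂) / (n_SO₂/√M_SO₂ + n_UF₆/√M_UF₆)
= (4.49/√64.07) / (4.49/√64.07 + 2.94/√352.02) = 0.5609/(0.5609 + 0.1567) = 0.782.

0.782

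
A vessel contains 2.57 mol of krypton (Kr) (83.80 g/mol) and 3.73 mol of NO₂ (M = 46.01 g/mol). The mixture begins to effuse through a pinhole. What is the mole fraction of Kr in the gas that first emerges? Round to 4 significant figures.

Effusion rate of each component ∝ n_i/√M_i (partial pressure × 1/√M).
So x_Kr in the escaping gas = (n_Kr/√M_Kr) / Σ(n_i/√M_i)
= (2.57/√83.80) / (2.57/√83.80 + 3.73/√46.01) = 0.2807/(0.2807 + 0.5499) = 0.3380.

0.3380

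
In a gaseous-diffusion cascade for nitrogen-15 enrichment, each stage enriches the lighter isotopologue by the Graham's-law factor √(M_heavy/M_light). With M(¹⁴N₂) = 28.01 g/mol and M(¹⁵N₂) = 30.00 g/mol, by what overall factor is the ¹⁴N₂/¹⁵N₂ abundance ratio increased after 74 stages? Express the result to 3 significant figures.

After 74 stages the ratio has grown by (√(30.00/28.01))^74 = (30.00/28.01)^(74/2).
= 1.07105^37 = 12.7.

12.7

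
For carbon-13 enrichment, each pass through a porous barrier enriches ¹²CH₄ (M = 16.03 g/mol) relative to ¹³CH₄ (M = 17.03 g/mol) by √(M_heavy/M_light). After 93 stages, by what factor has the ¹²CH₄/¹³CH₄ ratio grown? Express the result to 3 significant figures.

Each stage multiplies the ratio by α = √(17.03/16.03), so after 93 stages the overall factor is α^93 = (17.03/16.03)^(93/2).
= 1.06238^(93/2) = 16.7.

16.7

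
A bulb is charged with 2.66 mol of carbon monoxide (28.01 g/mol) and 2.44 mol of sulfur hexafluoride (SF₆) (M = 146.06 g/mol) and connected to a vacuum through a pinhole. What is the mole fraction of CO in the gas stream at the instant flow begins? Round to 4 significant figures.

Rate_i ∝ x_i/√M_i (Graham's law weighted by mole fraction), so the effusate composition follows n_i/√M_i.
x_CO(eff) = (n_CO/√M_CO) / (n_CO/√M_CO + n_SF₆/√M_SF₆)
= (2.66/√28.01) / (2.66/√28.01 + 2.44/√146.06) = 0.5026/(0.5026 + 0.2019) = 0.7134.

0.7134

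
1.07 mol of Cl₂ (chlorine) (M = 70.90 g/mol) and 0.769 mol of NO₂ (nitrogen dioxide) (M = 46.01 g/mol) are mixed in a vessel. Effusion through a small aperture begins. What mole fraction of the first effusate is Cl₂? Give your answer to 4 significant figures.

Each component's effusion rate ∝ (its partial pressure)·(1/√M) ∝ n_i/√M_i.
So x_Cl₂ in the escaping gas = (n_Cl₂/√M_Cl₂) / Σ(n_i/√M_i)
= (1.07/√70.90) / (1.07/√70.90 + 0.769/√46.01) = 0.1271/(0.1271 + 0.1134) = 0.5285.

0.5285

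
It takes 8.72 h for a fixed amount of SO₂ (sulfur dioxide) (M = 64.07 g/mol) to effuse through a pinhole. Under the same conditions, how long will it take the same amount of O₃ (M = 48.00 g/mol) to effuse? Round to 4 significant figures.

Since effusion rate ∝ 1/√M, t_O₃/t_SO₂ = √(M_O₃/M_SO₂) = √(48.00/64.07) = √0.7492 = 0.8656.
So the time for O₃ is 8.72 × 0.8656 = 7.548 h.

7.548 h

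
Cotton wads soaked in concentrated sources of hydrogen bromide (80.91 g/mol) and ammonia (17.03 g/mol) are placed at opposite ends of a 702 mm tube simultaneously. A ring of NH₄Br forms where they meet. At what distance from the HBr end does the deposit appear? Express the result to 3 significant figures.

221 mm

Distances travelled in equal time are proportional to diffusion rates, so d_HBr/d_NH₃ = √(M_NH₃/M_HBr) = √(17.03/80.91) = 0.4588.
With d_HBr + d_NH₃ = 702 mm, d_NH₃ = 702/(1 + 0.4588) = 481.2 mm.
d_HBr = 702 − 481.2 = 221 mm.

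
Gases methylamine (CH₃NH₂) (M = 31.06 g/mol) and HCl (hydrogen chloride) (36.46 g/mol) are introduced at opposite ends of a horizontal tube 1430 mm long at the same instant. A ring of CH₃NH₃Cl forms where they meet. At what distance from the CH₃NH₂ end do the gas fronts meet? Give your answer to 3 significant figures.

The fronts meet when d_CH₃NH₂ + d_HCl = L with d_CH₃NH₂/d_HCl = √(M_HCl/M_CH₃NH₂) (Graham's law). Here √(M_HCl/M_CH₃NH₂) = √(36.46/31.06) = 1.083.
With d_CH₃NH₂ + d_HCl = 1430 mm, d_HCl = 1430/(1 + 1.083) = 686.4 mm.
d_CH₃NH₂ = 1430 − 686.4 = 744 mm.

744 mm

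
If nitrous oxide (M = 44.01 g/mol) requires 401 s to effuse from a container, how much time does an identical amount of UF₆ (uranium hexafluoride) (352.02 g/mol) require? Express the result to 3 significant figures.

1130 s

By Graham's law, t_UF₆/t_N₂O = √(M_UF₆/M_N₂O) = √(352.02/44.01) = √7.999 = 2.828.
So the time for UF₆ is 401 × 2.828 = 1130 s.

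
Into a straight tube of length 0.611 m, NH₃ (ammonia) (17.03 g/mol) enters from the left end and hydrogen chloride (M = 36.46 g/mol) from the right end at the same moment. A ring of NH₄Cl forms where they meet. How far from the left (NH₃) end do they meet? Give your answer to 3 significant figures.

Graham's law gives d_NH₃/d_HCl = rate_NH₃/rate_HCl = √(M_HCl/M_NH₃) = √(36.46/17.03) = 1.463.
With d_NH₃ + d_HCl = 0.611 m, d_HCl = 0.611/(1 + 1.463) = 0.2481 m.
d_NH₃ = 0.611 − 0.2481 = 0.363 m.

0.363 m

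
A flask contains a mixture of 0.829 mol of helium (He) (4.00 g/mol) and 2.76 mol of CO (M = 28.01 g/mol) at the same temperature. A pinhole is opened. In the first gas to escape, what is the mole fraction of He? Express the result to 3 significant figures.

The effusion rate of species i is ∝ p_i/√M_i ∝ n_i/√M_i.
Mole fraction of He in the effusate = (n_He/√M_He) / (n_He/√M_He + n_CO/√M_CO)
= (0.829/√4.00) / (0.829/√4.00 + 2.76/√28.01) = 0.4145/(0.4145 + 0.5215) = 0.443.

0.443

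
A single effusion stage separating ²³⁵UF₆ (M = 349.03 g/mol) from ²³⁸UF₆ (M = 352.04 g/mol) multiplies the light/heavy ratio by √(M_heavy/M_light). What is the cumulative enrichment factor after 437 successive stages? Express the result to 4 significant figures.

6.529

The single-stage factor is √(M_heavy/M_light), so 437 stages give [√(352.04/349.03)]^437 = (352.04/349.03)^(437/2).
= 1.00862^(437/2) = 6.529.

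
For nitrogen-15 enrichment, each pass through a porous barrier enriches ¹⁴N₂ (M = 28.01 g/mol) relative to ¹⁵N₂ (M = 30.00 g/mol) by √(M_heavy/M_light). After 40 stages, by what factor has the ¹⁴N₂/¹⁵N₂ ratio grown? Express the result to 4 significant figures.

3.946

The single-stage factor is √(M_heavy/M_light), so 40 stages give [√(30.00/28.01)]^40 = (30.00/28.01)^(40/2).
= 1.07105^20 = 3.946.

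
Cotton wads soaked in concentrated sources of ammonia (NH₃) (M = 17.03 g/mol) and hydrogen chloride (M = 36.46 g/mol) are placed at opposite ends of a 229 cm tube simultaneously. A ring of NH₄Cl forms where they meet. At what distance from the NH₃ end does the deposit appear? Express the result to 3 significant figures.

136 cm

In equal time, each gas travels a distance ∝ its rate ∝ 1/√M, so d_NH₃/d_HCl = √(M_HCl/M_NH₃) = √(36.46/17.03) = 1.463.
With d_NH₃ + d_HCl = 229 cm, d_HCl = 229/(1 + 1.463) = 92.97 cm.
d_NH₃ = 229 − 92.97 = 136 cm.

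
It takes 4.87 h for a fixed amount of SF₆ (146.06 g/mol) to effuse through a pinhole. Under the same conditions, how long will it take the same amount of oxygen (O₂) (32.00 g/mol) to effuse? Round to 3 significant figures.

Using Graham's law: t_O₂/t_SF₆ = √(M_O₂/M_SF₆) = √(32.00/146.06) = √0.2191 = 0.4681.
So the time for O₂ is 4.87 × 0.4681 = 2.28 h.

2.28 h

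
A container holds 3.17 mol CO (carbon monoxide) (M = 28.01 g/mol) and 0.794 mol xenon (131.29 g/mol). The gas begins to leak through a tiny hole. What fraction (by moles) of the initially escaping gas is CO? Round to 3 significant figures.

0.896

The effusion rate of species i is ∝ p_i/√M_i ∝ n_i/√M_i.
Mole fraction of CO in the effusate = (n_CO/√M_CO) / (n_CO/√M_CO + n_Xe/√M_Xe)
= (3.17/√28.01) / (3.17/√28.01 + 0.794/√131.29) = 0.5990/(0.5990 + 0.06930) = 0.896.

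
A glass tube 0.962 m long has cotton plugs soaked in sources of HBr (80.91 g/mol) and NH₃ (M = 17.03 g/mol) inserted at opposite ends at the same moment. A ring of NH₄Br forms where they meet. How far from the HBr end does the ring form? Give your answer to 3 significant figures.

0.303 m

In equal time, each gas travels a distance ∝ its rate ∝ 1/√M, so d_HBr/d_NH₃ = √(M_NH₃/M_HBr) = √(17.03/80.91) = 0.4588.
With d_HBr + d_NH₃ = 0.962 m, d_NH₃ = 0.962/(1 + 0.4588) = 0.6595 m.
d_HBr = 0.962 − 0.6595 = 0.303 m.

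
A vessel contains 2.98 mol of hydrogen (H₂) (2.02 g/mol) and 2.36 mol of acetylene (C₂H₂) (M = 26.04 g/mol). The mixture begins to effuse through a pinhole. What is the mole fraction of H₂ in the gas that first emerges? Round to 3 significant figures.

0.819

Each component's effusion rate ∝ (its partial pressure)·(1/√M) ∝ n_i/√M_i.
So x_H₂ in the escaping gas = (n_H₂/√M_H₂) / Σ(n_i/√M_i)
= (2.98/√2.02) / (2.98/√2.02 + 2.36/√26.04) = 2.097/(2.097 + 0.4625) = 0.819.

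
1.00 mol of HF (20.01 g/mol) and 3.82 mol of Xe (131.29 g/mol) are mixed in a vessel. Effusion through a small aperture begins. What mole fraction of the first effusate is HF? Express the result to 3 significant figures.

Rate_i ∝ x_i/√M_i (Graham's law weighted by mole fraction), so the effusate composition follows n_i/√M_i.
x_HF(eff) = (n_HF/√M_HF) / (n_HF/√M_HF + n_Xe/√M_Xe)
= (1.00/√20.01) / (1.00/√20.01 + 3.82/√131.29) = 0.2236/(0.2236 + 0.3334) = 0.401.

0.401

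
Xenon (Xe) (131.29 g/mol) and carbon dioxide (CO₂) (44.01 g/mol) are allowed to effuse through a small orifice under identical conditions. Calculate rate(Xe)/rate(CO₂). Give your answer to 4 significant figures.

From Graham's law, rate_Xe/rate_CO₂ = √(M_CO₂/M_Xe) = √(44.01/131.29) = √0.3352 = 0.5790.

0.5790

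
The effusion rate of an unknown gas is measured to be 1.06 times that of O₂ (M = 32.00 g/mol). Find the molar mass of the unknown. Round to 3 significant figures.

28.5 g/mol

Using Graham's law: rate_X/rate_O₂ = √(M_O₂/M_X).
1.06 = √(32.00/M_X)
M_X = 32.00 / 1.06² = 32.00 / 1.124 = 28.5 g/mol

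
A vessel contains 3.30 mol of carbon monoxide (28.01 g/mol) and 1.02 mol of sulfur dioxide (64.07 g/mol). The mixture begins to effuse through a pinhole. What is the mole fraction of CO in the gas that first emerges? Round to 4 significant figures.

0.8303

The effusion rate of species i is ∝ p_i/√M_i ∝ n_i/√M_i.
So x_CO in the escaping gas = (n_CO/√M_CO) / Σ(n_i/√M_i)
= (3.30/√28.01) / (3.30/√28.01 + 1.02/√64.07) = 0.6235/(0.6235 + 0.1274) = 0.8303.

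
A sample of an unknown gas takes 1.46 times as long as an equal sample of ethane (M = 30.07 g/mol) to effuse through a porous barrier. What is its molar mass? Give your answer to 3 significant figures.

64.1 g/mol

Since effusion rate ∝ 1/√M, t_X/t_C₂H₆ = √(M_X/M_C₂H₆).
1.46 = √(M_X/30.07)
M_X = 30.07 × 1.46² = 30.07 × 2.132 = 64.1 g/mol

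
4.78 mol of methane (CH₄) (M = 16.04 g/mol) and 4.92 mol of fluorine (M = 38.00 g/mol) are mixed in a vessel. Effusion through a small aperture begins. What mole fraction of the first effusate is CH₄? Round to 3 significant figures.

Rate_i ∝ x_i/√M_i (Graham's law weighted by mole fraction), so the effusate composition follows n_i/√M_i.
x_CH₄(eff) = (n_CH₄/√M_CH₄) / (n_CH₄/√M_CH₄ + n_F₂/√M_F₂)
= (4.78/√16.04) / (4.78/√16.04 + 4.92/√38.00) = 1.194/(1.194 + 0.7981) = 0.599.

0.599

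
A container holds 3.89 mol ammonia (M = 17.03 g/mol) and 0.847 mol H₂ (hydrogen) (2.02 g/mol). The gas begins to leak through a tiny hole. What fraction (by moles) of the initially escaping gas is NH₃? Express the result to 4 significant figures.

0.6127

The effusion rate of species i is ∝ p_i/√M_i ∝ n_i/√M_i.
So x_NH₃ in the escaping gas = (n_NH₃/√M_NH₃) / Σ(n_i/√M_i)
= (3.89/√17.03) / (3.89/√17.03 + 0.847/√2.02) = 0.9426/(0.9426 + 0.5959) = 0.6127.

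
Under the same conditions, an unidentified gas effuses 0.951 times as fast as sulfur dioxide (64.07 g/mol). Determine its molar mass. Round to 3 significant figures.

Using Graham's law: rate_X/rate_SO₂ = √(M_SO₂/M_X).
0.951 = √(64.07/M_X)
M_X = 64.07 / 0.951² = 64.07 / 0.9044 = 70.8 g/mol

70.8 g/mol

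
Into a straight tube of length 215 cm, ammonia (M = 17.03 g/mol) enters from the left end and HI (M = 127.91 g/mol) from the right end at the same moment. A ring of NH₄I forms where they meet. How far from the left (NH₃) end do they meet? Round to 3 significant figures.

158 cm

Distances travelled in equal time are proportional to diffusion rates, so d_NH₃/d_HI = √(M_HI/M_NH₃) = √(127.91/17.03) = 2.741.
With d_NH₃ + d_HI = 215 cm, d_HI = 215/(1 + 2.741) = 57.48 cm.
d_NH₃ = 215 − 57.48 = 158 cm.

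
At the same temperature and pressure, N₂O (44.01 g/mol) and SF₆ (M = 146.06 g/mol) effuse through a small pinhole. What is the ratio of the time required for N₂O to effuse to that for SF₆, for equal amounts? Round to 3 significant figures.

Since effusion rate ∝ 1/√M, t_N₂O/t_SF₆ = √(M_N₂O/M_SF₆) = √(44.01/146.06) = √0.3013 = 0.549.

0.549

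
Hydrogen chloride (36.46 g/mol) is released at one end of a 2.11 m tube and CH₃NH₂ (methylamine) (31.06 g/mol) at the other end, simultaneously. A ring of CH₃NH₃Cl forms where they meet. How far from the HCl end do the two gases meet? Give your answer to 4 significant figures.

1.013 m

Graham's law gives d_HCl/d_CH₃NH₂ = rate_HCl/rate_CH₃NH₂ = √(M_CH₃NH₂/M_HCl) = √(31.06/36.46) = 0.9230.
With d_HCl + d_CH₃NH₂ = 2.11 m, d_CH₃NH₂ = 2.11/(1 + 0.9230) = 1.097 m.
d_HCl = 2.11 − 1.097 = 1.013 m.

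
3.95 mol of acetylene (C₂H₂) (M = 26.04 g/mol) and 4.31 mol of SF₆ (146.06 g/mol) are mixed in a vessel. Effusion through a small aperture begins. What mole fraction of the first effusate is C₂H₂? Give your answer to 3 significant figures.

Rate_i ∝ x_i/√M_i (Graham's law weighted by mole fraction), so the effusate composition follows n_i/√M_i.
So x_C₂H₂ in the escaping gas = (n_C₂H₂/√M_C₂H₂) / Σ(n_i/√M_i)
= (3.95/√26.04) / (3.95/√26.04 + 4.31/√146.06) = 0.7741/(0.7741 + 0.3566) = 0.685.

0.685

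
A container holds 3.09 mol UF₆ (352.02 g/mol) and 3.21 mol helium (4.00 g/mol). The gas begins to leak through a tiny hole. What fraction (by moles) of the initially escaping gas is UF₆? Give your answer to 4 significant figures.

Rate_i ∝ x_i/√M_i (Graham's law weighted by mole fraction), so the effusate composition follows n_i/√M_i.
x_UF₆(eff) = (n_UF₆/√M_UF₆) / (n_UF₆/√M_UF₆ + n_He/√M_He)
= (3.09/√352.02) / (3.09/√352.02 + 3.21/√4.00) = 0.1647/(0.1647 + 1.605) = 0.09306.

0.09306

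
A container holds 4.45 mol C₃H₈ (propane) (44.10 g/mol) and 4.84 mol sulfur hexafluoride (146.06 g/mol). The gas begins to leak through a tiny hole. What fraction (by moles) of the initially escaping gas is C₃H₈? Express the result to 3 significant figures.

Each component's effusion rate ∝ (its partial pressure)·(1/√M) ∝ n_i/√M_i.
So x_C₃H₈ in the escaping gas = (n_C₃H₈/√M_C₃H₈) / Σ(n_i/√M_i)
= (4.45/√44.10) / (4.45/√44.10 + 4.84/√146.06) = 0.6701/(0.6701 + 0.4005) = 0.626.

0.626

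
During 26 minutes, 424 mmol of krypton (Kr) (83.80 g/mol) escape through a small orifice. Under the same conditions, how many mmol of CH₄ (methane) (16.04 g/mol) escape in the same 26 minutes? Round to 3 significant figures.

By Graham's law, rate_CH₄/rate_Kr = √(M_Kr/M_CH₄) = √(83.80/16.04) = √5.224 = 2.286.
So the amount for CH₄ is 424 × 2.286 = 969 mmol.

969 mmol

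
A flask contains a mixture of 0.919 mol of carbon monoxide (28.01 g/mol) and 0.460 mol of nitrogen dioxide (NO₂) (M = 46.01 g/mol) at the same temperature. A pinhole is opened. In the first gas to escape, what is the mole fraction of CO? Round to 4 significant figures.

Each component's effusion rate ∝ (its partial pressure)·(1/√M) ∝ n_i/√M_i.
So x_CO in the escaping gas = (n_CO/√M_CO) / Σ(n_i/√M_i)
= (0.919/√28.01) / (0.919/√28.01 + 0.460/√46.01) = 0.1736/(0.1736 + 0.06782) = 0.7191.

0.7191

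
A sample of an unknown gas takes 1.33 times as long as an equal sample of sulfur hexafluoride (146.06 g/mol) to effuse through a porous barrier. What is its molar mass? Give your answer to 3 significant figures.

258 g/mol

Using Graham's law: t_X/t_SF₆ = √(M_X/M_SF₆).
1.33 = √(M_X/146.06)
M_X = 146.06 × 1.33² = 146.06 × 1.769 = 258 g/mol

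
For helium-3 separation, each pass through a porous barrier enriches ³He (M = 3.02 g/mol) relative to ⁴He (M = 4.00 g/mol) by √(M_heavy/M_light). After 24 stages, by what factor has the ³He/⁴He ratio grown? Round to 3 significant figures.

29.1

After 24 stages the ratio has grown by (√(4.00/3.02))^24 = (4.00/3.02)^(24/2).
= 1.32450^12 = 29.1.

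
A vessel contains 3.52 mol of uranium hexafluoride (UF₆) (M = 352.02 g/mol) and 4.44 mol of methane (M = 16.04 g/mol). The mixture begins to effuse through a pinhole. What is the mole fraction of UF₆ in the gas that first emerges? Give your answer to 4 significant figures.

0.1447

The effusion rate of species i is ∝ p_i/√M_i ∝ n_i/√M_i.
Mole fraction of UF₆ in the effusate = (n_UF₆/√M_UF₆) / (n_UF₆/√M_UF₆ + n_CH₄/√M_CH₄)
= (3.52/√352.02) / (3.52/√352.02 + 4.44/√16.04) = 0.1876/(0.1876 + 1.109) = 0.1447.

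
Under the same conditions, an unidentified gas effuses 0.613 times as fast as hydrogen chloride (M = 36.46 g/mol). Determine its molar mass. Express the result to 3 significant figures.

Using Graham's law: rate_X/rate_HCl = √(M_HCl/M_X).
0.613 = √(36.46/M_X)
M_X = 36.46 / 0.613² = 36.46 / 0.3758 = 97.0 g/mol

97.0 g/mol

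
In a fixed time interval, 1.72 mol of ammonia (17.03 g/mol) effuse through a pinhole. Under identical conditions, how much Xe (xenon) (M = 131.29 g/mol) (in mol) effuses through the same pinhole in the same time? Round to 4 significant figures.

0.6195 mol

From Graham's law, rate_Xe/rate_NH₃ = √(M_NH₃/M_Xe) = √(17.03/131.29) = √0.1297 = 0.3602.
So the amount for Xe is 1.72 × 0.3602 = 0.6195 mol.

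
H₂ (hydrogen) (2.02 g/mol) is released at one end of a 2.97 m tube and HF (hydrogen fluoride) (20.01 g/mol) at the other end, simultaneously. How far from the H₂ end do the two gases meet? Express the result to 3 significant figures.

Graham's law gives d_H₂/d_HF = rate_H₂/rate_HF = √(M_HF/M_H₂) = √(20.01/2.02) = 3.147.
With d_H₂ + d_HF = 2.97 m, d_HF = 2.97/(1 + 3.147) = 0.7161 m.
d_H₂ = 2.97 − 0.7161 = 2.25 m.

2.25 m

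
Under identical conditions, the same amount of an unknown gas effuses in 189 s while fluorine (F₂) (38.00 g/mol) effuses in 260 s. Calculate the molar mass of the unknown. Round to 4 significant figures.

Graham's law gives t_X/t_F₂ = √(M_X/M_F₂).
189/260 = 0.7269 = √(M_X/38.00)
M_X = 38.00 × 0.7269² = 38.00 × 0.5284 = 20.08 g/mol

20.08 g/mol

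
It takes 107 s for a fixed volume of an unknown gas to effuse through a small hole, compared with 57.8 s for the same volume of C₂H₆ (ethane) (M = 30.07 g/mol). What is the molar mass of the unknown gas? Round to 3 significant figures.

103 g/mol

From Graham's law, t_X/t_C₂H₆ = √(M_X/M_C₂H₆).
107/57.8 = 1.851 = √(M_X/30.07)
M_X = 30.07 × 1.851² = 30.07 × 3.427 = 103 g/mol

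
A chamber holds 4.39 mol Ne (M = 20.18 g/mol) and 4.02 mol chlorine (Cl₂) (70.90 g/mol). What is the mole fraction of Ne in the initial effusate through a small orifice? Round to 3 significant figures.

Effusion rate of each component ∝ n_i/√M_i (partial pressure × 1/√M).
x_Ne(eff) = (n_Ne/√M_Ne) / (n_Ne/√M_Ne + n_Cl₂/√M_Cl₂)
= (4.39/√20.18) / (4.39/√20.18 + 4.02/√70.90) = 0.9772/(0.9772 + 0.4774) = 0.672.

0.672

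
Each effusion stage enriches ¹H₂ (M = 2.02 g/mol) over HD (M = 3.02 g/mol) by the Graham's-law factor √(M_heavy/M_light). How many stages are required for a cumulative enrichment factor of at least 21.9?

Per stage α = (3.02/2.02)^(1/2) = 1.49505^0.5, giving ln α = 0.2011.
Need α^N ≥ 21.9 ⇒ N ≥ ln(21.9) / ln α = 3.086 / 0.2011 = 15.35.
Minimum whole number of stages: N = 16.

16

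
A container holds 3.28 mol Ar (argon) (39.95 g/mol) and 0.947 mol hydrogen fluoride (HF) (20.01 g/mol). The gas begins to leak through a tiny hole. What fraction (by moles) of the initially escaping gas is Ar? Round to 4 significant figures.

0.7103

Effusion rate of each component ∝ n_i/√M_i (partial pressure × 1/√M).
x_Ar(eff) = (n_Ar/√M_Ar) / (n_Ar/√M_Ar + n_HF/√M_HF)
= (3.28/√39.95) / (3.28/√39.95 + 0.947/√20.01) = 0.5189/(0.5189 + 0.2117) = 0.7103.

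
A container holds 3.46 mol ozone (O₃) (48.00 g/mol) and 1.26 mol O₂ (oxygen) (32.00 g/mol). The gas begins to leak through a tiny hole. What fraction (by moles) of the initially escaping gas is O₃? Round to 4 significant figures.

0.6916

Each component's effusion rate ∝ (its partial pressure)·(1/√M) ∝ n_i/√M_i.
So x_O₃ in the escaping gas = (n_O₃/√M_O₃) / Σ(n_i/√M_i)
= (3.46/√48.00) / (3.46/√48.00 + 1.26/√32.00) = 0.4994/(0.4994 + 0.2227) = 0.6916.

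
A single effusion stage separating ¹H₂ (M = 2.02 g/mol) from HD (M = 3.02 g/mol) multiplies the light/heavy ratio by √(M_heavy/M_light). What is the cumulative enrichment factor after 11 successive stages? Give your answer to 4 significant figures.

9.133

Overall factor = α^11 with α = √(3.02/2.02), i.e. (3.02/2.02)^(11/2).
= 1.49505^(11/2) = 9.133.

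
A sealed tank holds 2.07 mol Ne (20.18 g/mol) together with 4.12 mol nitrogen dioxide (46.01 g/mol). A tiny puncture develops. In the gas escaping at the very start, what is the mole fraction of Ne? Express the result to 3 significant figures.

0.431

Each component's effusion rate ∝ (its partial pressure)·(1/√M) ∝ n_i/√M_i.
So x_Ne in the escaping gas = (n_Ne/√M_Ne) / Σ(n_i/√M_i)
= (2.07/√20.18) / (2.07/√20.18 + 4.12/√46.01) = 0.4608/(0.4608 + 0.6074) = 0.431.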